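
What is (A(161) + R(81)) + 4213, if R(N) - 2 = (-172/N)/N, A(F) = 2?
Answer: 27667565/6561 ≈ 4217.0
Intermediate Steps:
R(N) = 2 - 172/N**2 (R(N) = 2 + (-172/N)/N = 2 - 172/N**2)
(A(161) + R(81)) + 4213 = (2 + (2 - 172/81**2)) + 4213 = (2 + (2 - 172*1/6561)) + 4213 = (2 + (2 - 172/6561)) + 4213 = (2 + 12950/6561) + 4213 = 26072/6561 + 4213 = 27667565/6561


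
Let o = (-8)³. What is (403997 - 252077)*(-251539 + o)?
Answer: -38291587920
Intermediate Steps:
o = -512
(403997 - 252077)*(-251539 + o) = (403997 - 252077)*(-251539 - 512) = 151920*(-252051) = -38291587920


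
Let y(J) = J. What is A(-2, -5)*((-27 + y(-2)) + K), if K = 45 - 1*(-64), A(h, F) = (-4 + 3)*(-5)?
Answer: 400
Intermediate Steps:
A(h, F) = 5 (A(h, F) = -1*(-5) = 5)
K = 109 (K = 45 + 64 = 109)
A(-2, -5)*((-27 + y(-2)) + K) = 5*((-27 - 2) + 109) = 5*(-29 + 109) = 5*80 = 400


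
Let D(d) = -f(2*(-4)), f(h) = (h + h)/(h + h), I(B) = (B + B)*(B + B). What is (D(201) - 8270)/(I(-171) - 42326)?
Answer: -8271/74638 ≈ -0.11081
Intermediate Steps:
I(B) = 4*B**2 (I(B) = (2*B)*(2*B) = 4*B**2)
f(h) = 1 (f(h) = (2*h)/((2*h)) = (2*h)*(1/(2*h)) = 1)
D(d) = -1 (D(d) = -1*1 = -1)
(D(201) - 8270)/(I(-171) - 42326) = (-1 - 8270)/(4*(-171)**2 - 42326) = -8271/(4*29241 - 42326) = -8271/(116964 - 42326) = -8271/74638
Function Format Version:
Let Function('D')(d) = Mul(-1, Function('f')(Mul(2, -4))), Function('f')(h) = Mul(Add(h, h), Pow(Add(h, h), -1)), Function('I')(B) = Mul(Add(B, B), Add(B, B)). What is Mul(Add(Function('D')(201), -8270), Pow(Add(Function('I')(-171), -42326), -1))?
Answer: Rational(-8271, 74638) ≈ -0.11081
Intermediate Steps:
Function('I')(B) = Mul(4, Pow(B, 2)) (Function('I')(B) = Mul(Mul(2, B), Mul(2, B)) = Mul(4, Pow(B, 2)))
Function('f')(h) = 1 (Function('f')(h) = Mul(Mul(2, h), Pow(Mul(2, h), -1)) = Mul(Mul(2, h), Mul(Rational(1, 2), Pow(h, -1))) = 1)
Function('D')(d) = -1 (Function('D')(d) = Mul(-1, 1) = -1)
Mul(Add(Function('D')(201), -8270), Pow(Add(Function('I')(-171), -42326), -1)) = Mul(Add(-1, -8270), Pow(Add(Mul(4, Pow(-171, 2)), -42326), -1)) = Mul(-8271, Pow(Add(Mul(4, 29241), -42326), -1)) = Mul(-8271, Pow(Add(116964, -42326), -1)) = Mul(-8271, Pow(74638, -1)) = Mul(-8271, Rational(1, 74638)) = Rational(-8271, 74638)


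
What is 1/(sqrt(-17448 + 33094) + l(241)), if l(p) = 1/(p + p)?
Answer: -482/3634941303 + 232324*sqrt(15646)/3634941303 ≈ 0.0079945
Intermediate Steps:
l(p) = 1/(2*p)
1/(sqrt(-17448 + 33094) + l(241)) = 1/(sqrt(-17448 + 33094) + (1/2)/241) = 1/(sqrt(15646) + (1/2)*(1/241)) = 1/(sqrt(15646) + 1/482) = 1/(1/482 + sqrt(15646))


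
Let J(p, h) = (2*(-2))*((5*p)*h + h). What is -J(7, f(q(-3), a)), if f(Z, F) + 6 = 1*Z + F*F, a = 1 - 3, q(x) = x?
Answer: -720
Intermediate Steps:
a = -2
f(Z, F) = -6 + Z + F**2 (f(Z, F) = -6 + (1*Z + F*F) = -6 + (Z + F**2) = -6 + Z + F**2)
J(p, h) = -4*h - 20*h*p (J(p, h) = -4*(5*h*p + h) = -4*(h + 5*h*p) = -4*h - 20*h*p)
-J(7, f(q(-3), a)) = -(-4)*(-6 - 3 + (-2)**2)*(1 + 5*7) = -(-4)*(-6 - 3 + 4)*(1 + 35) = -(-4)*(-5)*36 = -1*720 = -720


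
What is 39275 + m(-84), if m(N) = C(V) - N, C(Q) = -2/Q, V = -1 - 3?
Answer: 78719/2 ≈ 39360.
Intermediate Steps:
V = -4
m(N) = ½ - N (m(N) = -2/(-4) - N = -2*(-¼) - N = ½ - N)
39275 + m(-84) = 39275 + (½ - 1*(-84)) = 39275 + (½ + 84) = 39275 + 169/2 = 78719/2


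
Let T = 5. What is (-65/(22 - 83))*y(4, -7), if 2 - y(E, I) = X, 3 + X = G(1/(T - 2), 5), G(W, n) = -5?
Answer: 650/61 ≈ 10.656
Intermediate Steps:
X = -8 (X = -3 - 5 = -8)
y(E, I) = 10 (y(E, I) = 2 - 1*(-8) = 2 + 8 = 10)
(-65/(22 - 83))*y(4, -7) = (-65/(22 - 83))*10 = (-65/(-61))*10 = -1/61*(-65)*10 = (65/61)*10 = 650/61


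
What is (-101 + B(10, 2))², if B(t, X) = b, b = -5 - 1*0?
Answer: 11236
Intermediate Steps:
b = -5 (b = -5 + 0 = -5)
B(t, X) = -5
(-101 + B(10, 2))² = (-101 - 5)² = (-106)² = 11236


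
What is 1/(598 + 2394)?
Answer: 1/2992 ≈ 0.00033422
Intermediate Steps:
1/(598 + 2394) = 1/2992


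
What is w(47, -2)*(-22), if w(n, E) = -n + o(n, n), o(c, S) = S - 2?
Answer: 44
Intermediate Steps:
o(c, S) = -2 + S
w(n, E) = -2 (w(n, E) = -n + (-2 + n) = -2)
w(47, -2)*(-22) = -2*(-22) = 44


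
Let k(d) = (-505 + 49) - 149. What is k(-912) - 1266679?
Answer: -1267284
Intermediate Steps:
k(d) = -605 (k(d) = -456 - 149 = -605)
k(-912) - 1266679 = -605 - 1266679 = -1267284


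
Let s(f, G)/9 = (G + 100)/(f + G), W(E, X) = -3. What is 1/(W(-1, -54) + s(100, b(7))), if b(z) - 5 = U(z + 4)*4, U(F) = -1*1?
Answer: 1/6 ≈ 0.16667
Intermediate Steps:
U(F) = -1
b(z) = 1 (b(z) = 5 - 1*4 = 5 - 4 = 1)
s(f, G) = 9*(100 + G)/(G + f) (s(f, G) = 9*((G + 100)/(f + G)) = 9*((100 + G)/(G + f)) = 9*(100 + G)/(G + f))
1/(W(-1, -54) + s(100, b(7))) = 1/(-3 + 9*(100 + 1)/(1 + 100)) = 1/(-3 + 9*101/101) = 1/(-3 + 9*(1/101)*101) = 1/(-3 + 9) = 1/6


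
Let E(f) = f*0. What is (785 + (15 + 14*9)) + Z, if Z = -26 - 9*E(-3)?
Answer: 900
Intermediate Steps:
E(f) = 0
Z = -26 (Z = -26 - 9*0 = -26 + 0 = -26)
(785 + (15 + 14*9)) + Z = (785 + (15 + 14*9)) - 26 = (785 + (15 + 126)) - 26 = (785 + 141) - 26 = 926 - 26 = 900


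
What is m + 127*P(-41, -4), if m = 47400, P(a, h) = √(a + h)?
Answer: 47400 + 381*I*√5 ≈ 47400.0 + 851.94*I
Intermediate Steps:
m + 127*P(-41, -4) = 47400 + 127*√(-41 - 4) = 47400 + 127*√(-45) = 47400 + 127*(3*I*√5) = 47400 + 381*I*√5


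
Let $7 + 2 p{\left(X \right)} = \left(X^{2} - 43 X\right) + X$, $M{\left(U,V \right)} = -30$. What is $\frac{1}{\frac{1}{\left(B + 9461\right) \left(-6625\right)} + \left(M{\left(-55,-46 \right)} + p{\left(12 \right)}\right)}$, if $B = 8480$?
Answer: $- \frac{237718250}{50752846377} \approx -0.0046838$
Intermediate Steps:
$p{\left(X \right)} = - \frac{7}{2} + \frac{X^{2}}{2} - 21 X$ ($p{\left(X \right)} = - \frac{7}{2} + \frac{\left(X^{2} - 43 X\right) + X}{2} = - \frac{7}{2} + \frac{X^{2} - 42 X}{2} = - \frac{7}{2} + \left(\frac{X^{2}}{2} - 21 X\right) = - \frac{7}{2} + \frac{X^{2}}{2} - 21 X$)
$\frac{1}{\frac{1}{\left(B + 9461\right) \left(-6625\right)} + \left(M{\left(-55,-46 \right)} + p{\left(12 \right)}\right)} = \frac{1}{\frac{1}{\left(8480 + 9461\right) \left(-6625\right)} - \frac{427}{2}} = \frac{1}{\frac{1}{17941} \left(- \frac{1}{6625}\right) - \frac{427}{2}} = \frac{1}{- \frac{1}{118859125} - \frac{427}{2}} = \frac{1}{- \frac{50752846377}{237718250}} = - \frac{237718250}{50752846377}$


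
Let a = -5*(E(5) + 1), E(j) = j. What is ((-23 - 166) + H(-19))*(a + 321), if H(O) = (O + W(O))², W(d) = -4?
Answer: 98940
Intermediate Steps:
H(O) = (-4 + O)² (H(O) = (O - 4)² = (-4 + O)²)
a = -30 (a = -5*(5 + 1) = -5*6 = -30)
((-23 - 166) + H(-19))*(a + 321) = ((-23 - 166) + (-4 - 19)²)*(-30 + 321) = (-189 + (-23)²)*291 = (-189 + 529)*291 = 340*291 = 98940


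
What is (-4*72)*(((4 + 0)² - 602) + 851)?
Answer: -76320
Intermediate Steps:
(-4*72)*(((4 + 0)² - 602) + 851) = -288*((4² - 602) + 851) = -288*((16 - 602) + 851) = -288*(-586 + 851) = -288*265 = -76320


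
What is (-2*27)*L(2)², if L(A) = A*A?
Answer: -864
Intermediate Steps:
L(A) = A²
(-2*27)*L(2)² = (-2*27)*(2²)² = -54*4² = -54*16 = -864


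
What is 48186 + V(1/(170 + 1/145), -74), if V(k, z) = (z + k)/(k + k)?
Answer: 12149911/290 ≈ 41896.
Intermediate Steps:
V(k, z) = (k + z)/(2*k) (V(k, z) = (k + z)/((2*k)) = (k + z)*(1/(2*k)) = (k + z)/(2*k))
48186 + V(1/(170 + 1/145), -74) = 48186 + (1/(170 + 1/145) - 74)/(2*(1/(170 + 1/145))) = 48186 + (1/(24651/145) - 74)/(2*(1/(24651/145))) = 48186 + (145/24651 - 74)/(2*(145/24651)) = 48186 + (½)*(24651/145)*(-1824029/24651) = 48186 - 1824029/290 = 12149911/290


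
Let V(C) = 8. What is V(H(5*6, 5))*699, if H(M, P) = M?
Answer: 5592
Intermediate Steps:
V(H(5*6, 5))*699 = 8*699 = 5592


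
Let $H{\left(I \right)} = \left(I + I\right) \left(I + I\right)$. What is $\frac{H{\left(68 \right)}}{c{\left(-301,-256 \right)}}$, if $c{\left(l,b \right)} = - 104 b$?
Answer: $\frac{289}{416} \approx 0.69471$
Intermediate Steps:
$H{\left(I \right)} = 4 I^{2}$ ($H{\left(I \right)} = 2 I 2 I = 4 I^{2}$)
$\frac{H{\left(68 \right)}}{c{\left(-301,-256 \right)}} = \frac{4 \cdot 68^{2}}{\left(-104\right) \left(-256\right)} = \frac{4 \cdot 4624}{26624} = 18496 \cdot \frac{1}{26624} = \frac{289}{416}$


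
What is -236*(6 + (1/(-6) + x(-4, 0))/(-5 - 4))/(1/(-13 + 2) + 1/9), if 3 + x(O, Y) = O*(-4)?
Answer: -160303/3 ≈ -53434.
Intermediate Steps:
x(O, Y) = -3 - 4*O (x(O, Y) = -3 + O*(-4) = -3 - 4*O)
-236*(6 + (1/(-6) + x(-4, 0))/(-5 - 4))/(1/(-13 + 2) + 1/9) = -236*(6 + (1/(-6) + (-3 - 4*(-4)))/(-5 - 4))/(1/(-13 + 2) + 1/9) = -236*(6 + (-⅙ + (-3 + 16))/(-9))/(1/(-11) + ⅑) = -236*(6 + (-⅙ + 13)*(-⅑))/(-1/11 + ⅑) = -236*(6 + (77/6)*(-⅑))/2/99 = -236*(6 - 77/54)*99/2 = -29146*99/(27*2) = -236*2717/12 = -160303/3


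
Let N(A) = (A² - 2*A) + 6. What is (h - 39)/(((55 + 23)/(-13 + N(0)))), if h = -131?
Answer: 595/39 ≈ 15.256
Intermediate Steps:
N(A) = 6 + A² - 2*A
(h - 39)/(((55 + 23)/(-13 + N(0)))) = (-131 - 39)/(((55 + 23)/(-13 + (6 + 0² - 2*0)))) = -170/(78/(-13 + (6 + 0 + 0))) = -170/(78/(-13 + 6)) = -170/(78/(-7)) = -170/(78*(-⅐)) = -170/(-78/7) = -7/78*(-170) = 595/39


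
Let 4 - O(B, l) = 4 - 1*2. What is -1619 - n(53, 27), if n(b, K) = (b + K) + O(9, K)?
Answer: -1701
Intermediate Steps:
O(B, l) = 2 (O(B, l) = 4 - (4 - 1*2) = 4 - (4 - 2) = 4 - 1*2 = 4 - 2 = 2)
n(b, K) = 2 + K + b (n(b, K) = (b + K) + 2 = (K + b) + 2 = 2 + K + b)
-1619 - n(53, 27) = -1619 - (2 + 27 + 53) = -1619 - 1*82 = -1619 - 82 = -1701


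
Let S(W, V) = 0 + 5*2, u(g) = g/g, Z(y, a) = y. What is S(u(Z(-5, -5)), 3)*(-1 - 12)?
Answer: -130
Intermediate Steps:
u(g) = 1
S(W, V) = 10 (S(W, V) = 0 + 10 = 10)
S(u(Z(-5, -5)), 3)*(-1 - 12) = 10*(-1 - 12) = 10*(-13) = -130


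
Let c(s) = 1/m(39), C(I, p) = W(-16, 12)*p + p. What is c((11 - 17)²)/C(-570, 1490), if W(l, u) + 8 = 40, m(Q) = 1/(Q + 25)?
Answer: 32/24585 ≈ 0.0013016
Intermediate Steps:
m(Q) = 1/(25 + Q)
W(l, u) = 32 (W(l, u) = -8 + 40 = 32)
C(I, p) = 33*p (C(I, p) = 32*p + p = 33*p)
c(s) = 64 (c(s) = 1/(1/(25 + 39)) = 1/(1/64) = 64)
c((11 - 17)²)/C(-570, 1490) = 64/((33*1490)) = 64/49170 = 64*(1/49170) = 32/24585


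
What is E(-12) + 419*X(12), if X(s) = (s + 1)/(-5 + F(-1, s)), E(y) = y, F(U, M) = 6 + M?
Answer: 407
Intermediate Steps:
X(s) = 1 (X(s) = (s + 1)/(-5 + (6 + s)) = (1 + s)/(1 + s) = 1)
E(-12) + 419*X(12) = -12 + 419*1 = -12 + 419 = 407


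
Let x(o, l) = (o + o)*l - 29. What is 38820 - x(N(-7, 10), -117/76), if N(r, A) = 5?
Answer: 1476847/38 ≈ 38864.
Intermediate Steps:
x(o, l) = -29 + 2*l*o (x(o, l) = (2*o)*l - 29 = 2*l*o - 29 = -29 + 2*l*o)
38820 - x(N(-7, 10), -117/76) = 38820 - (-29 + 2*(-117/76)*5) = 38820 - (-29 - 585/38) = 38820 - 1*(-1687/38) = 38820 + 1687/38 = 1476847/38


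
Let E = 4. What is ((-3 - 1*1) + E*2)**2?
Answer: 16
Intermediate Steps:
((-3 - 1*1) + E*2)**2 = ((-3 - 1*1) + 4*2)**2 = ((-3 - 1) + 8)**2 = (-4 + 8)**2 = 4**2 = 16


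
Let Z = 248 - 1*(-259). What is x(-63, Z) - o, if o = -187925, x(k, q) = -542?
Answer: 187383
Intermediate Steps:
Z = 507 (Z = 248 + 259 = 507)
x(-63, Z) - o = -542 - 1*(-187925) = -542 + 187925 = 187383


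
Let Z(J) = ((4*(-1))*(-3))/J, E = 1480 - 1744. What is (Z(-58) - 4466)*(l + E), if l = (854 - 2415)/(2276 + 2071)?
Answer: 21262909840/18009 ≈ 1.1807e+6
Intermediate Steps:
E = -264
Z(J) = 12/J (Z(J) = (-4*(-3))/J = 12/J)
l = -223/621 (l = -1561/4347 = -1561*1/4347 = -223/621 ≈ -0.35910)
(Z(-58) - 4466)*(l + E) = (12/(-58) - 4466)*(-223/621 - 264) = (12*(-1/58) - 4466)*(-164167/621) = (-6/29 - 4466)*(-164167/621) = -129520/29*(-164167/621) = 21262909840/18009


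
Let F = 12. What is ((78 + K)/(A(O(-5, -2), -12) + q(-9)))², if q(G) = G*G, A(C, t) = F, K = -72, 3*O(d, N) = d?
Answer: 4/961 ≈ 0.0041623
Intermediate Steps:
O(d, N) = d/3
A(C, t) = 12
q(G) = G²
((78 + K)/(A(O(-5, -2), -12) + q(-9)))² = ((78 - 72)/(12 + (-9)²))² = (6/(12 + 81))² = (6/93)² = (6*(1/93))² = (2/31)² = 4/961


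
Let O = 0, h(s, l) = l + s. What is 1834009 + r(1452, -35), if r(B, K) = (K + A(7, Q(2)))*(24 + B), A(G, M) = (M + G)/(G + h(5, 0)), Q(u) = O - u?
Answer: 1782964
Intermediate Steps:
Q(u) = -u (Q(u) = 0 - u = -u)
A(G, M) = (G + M)/(5 + G) (A(G, M) = (M + G)/(G + (0 + 5)) = (G + M)/(G + 5) = (G + M)/(5 + G))
r(B, K) = (24 + B)*(5/12 + K) (r(B, K) = (K + (7 - 1*2)/(5 + 7))*(24 + B) = (K + (7 - 2)/12)*(24 + B) = (K + (1/12)*5)*(24 + B) = (K + 5/12)*(24 + B) = (5/12 + K)*(24 + B) = (24 + B)*(5/12 + K))
1834009 + r(1452, -35) = 1834009 + (10 + 24*(-35) + (5/12)*1452 + 1452*(-35)) = 1834009 + (10 - 840 + 605 - 50820) = 1834009 - 51045 = 1782964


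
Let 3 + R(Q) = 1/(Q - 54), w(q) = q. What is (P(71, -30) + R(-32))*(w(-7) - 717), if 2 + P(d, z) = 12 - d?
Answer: 1992810/43 ≈ 46344.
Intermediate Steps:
P(d, z) = 10 - d (P(d, z) = -2 + (12 - d) = 10 - d)
R(Q) = -3 + 1/(-54 + Q) (R(Q) = -3 + 1/(Q - 54) = -3 + 1/(-54 + Q))
(P(71, -30) + R(-32))*(w(-7) - 717) = ((10 - 1*71) + (163 - 3*(-32))/(-54 - 32))*(-7 - 717) = ((10 - 71) + (163 + 96)/(-86))*(-724) = (-61 - 1/86*259)*(-724) = (-61 - 259/86)*(-724) = -5505/86*(-724) = 1992810/43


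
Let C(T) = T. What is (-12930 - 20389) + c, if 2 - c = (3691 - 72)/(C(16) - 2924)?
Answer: -96882217/2908 ≈ -33316.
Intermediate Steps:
c = 9435/2908 (c = 2 - (3691 - 72)/(16 - 2924) = 2 - 3619/(-2908) = 2 - 3619*(-1)/2908 = 2 - 1*(-3619/2908) = 2 + 3619/2908 = 9435/2908 ≈ 3.2445)
(-12930 - 20389) + c = (-12930 - 20389) + 9435/2908 = -33319 + 9435/2908 = -96882217/2908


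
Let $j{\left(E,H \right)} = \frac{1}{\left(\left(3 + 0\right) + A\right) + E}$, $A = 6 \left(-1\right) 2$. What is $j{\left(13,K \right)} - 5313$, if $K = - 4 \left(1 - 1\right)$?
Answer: $- \frac{21251}{4} \approx -5312.8$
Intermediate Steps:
$K = 0$ ($K = \left(-4\right) 0 = 0$)
$A = -12$ ($A = \left(-6\right) 2 = -12$)
$j{\left(E,H \right)} = \frac{1}{-9 + E}$ ($j{\left(E,H \right)} = \frac{1}{\left(\left(3 + 0\right) - 12\right) + E} = \frac{1}{\left(3 - 12\right) + E} = \frac{1}{-9 + E}$)
$j{\left(13,K \right)} - 5313 = \frac{1}{-9 + 13} - 5313 = \frac{1}{4} - 5313 = - \frac{21251}{4}$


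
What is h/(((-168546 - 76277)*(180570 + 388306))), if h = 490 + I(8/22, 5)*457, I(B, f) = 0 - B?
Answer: -1781/766006609214 ≈ -2.3250e-9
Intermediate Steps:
I(B, f) = -B
h = 3562/11 (h = 490 - 8/22*457 = 490 - 1*4/11*457 = 490 - 4/11*457 = 490 - 1828/11 = 3562/11 ≈ 323.82)
h/(((-168546 - 76277)*(180570 + 388306))) = 3562/(11*(((-168546 - 76277)*(180570 + 388306)))) = 3562/(11*((-244823*568876))) = (3562/11)/(-139273928948) = (3562/11)*(-1/139273928948) = -1781/766006609214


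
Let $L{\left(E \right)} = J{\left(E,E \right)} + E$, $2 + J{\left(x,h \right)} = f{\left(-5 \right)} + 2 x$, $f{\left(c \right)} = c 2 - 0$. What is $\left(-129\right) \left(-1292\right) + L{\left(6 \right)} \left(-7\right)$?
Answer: $166626$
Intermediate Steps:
$f{\left(c \right)} = 2 c$ ($f{\left(c \right)} = 2 c + 0 = 2 c$)
$J{\left(x,h \right)} = -12 + 2 x$ ($J{\left(x,h \right)} = -2 + \left(2 \left(-5\right) + 2 x\right) = -2 + \left(-10 + 2 x\right) = -12 + 2 x$)
$L{\left(E \right)} = -12 + 3 E$ ($L{\left(E \right)} = \left(-12 + 2 E\right) + E = -12 + 3 E$)
$\left(-129\right) \left(-1292\right) + L{\left(6 \right)} \left(-7\right) = \left(-129\right) \left(-1292\right) + \left(-12 + 3 \cdot 6\right) \left(-7\right) = 166668 + \left(-12 + 18\right) \left(-7\right) = 166668 + 6 \left(-7\right) = 166668 - 42 = 166626$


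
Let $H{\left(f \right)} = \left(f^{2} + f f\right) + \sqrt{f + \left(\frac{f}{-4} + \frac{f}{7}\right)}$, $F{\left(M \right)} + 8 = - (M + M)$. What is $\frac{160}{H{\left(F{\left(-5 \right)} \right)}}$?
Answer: $\frac{17920}{871} - \frac{800 \sqrt{14}}{871} \approx 17.137$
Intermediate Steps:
$F{\left(M \right)} = -8 - 2 M$ ($F{\left(M \right)} = -8 - \left(M + M\right) = -8 - 2 M$)
$H{\left(f \right)} = 2 f^{2} + \frac{5 \sqrt{7} \sqrt{f}}{14}$ ($H{\left(f \right)} = \left(f^{2} + f^{2}\right) + \sqrt{f + \left(f \left(- \frac{1}{4}\right) + f \frac{1}{7}\right)} = 2 f^{2} + \sqrt{f + \left(- \frac{f}{4} + \frac{f}{7}\right)} = 2 f^{2} + \sqrt{f - \frac{3 f}{28}} = 2 f^{2} + \sqrt{\frac{25 f}{28}} = 2 f^{2} + \frac{5 \sqrt{7} \sqrt{f}}{14}$)
$\frac{160}{H{\left(F{\left(-5 \right)} \right)}} = \frac{160}{2 \left(-8 - -10\right)^{2} + \frac{5 \sqrt{7} \sqrt{-8 - -10}}{14}} = \frac{160}{2 \left(-8 + 10\right)^{2} + \frac{5 \sqrt{7} \sqrt{-8 + 10}}{14}} = \frac{160}{2 \cdot 2^{2} + \frac{5 \sqrt{7} \sqrt{2}}{14}} = \frac{160}{2 \cdot 4 + \frac{5 \sqrt{14}}{14}} = \frac{160}{8 + \frac{5 \sqrt{14}}{14}}$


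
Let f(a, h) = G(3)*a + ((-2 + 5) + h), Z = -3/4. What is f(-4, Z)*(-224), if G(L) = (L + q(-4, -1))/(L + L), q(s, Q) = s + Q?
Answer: -2408/3 ≈ -802.67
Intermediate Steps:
q(s, Q) = Q + s
Z = -3/4 (Z = -3*1/4 = -3/4 ≈ -0.75000)
G(L) = (-5 + L)/(2*L) (G(L) = (L + (-1 - 4))/(L + L) = (L - 5)/((2*L)) = (-5 + L)*(1/(2*L)) = (-5 + L)/(2*L))
f(a, h) = 3 + h - a/3 (f(a, h) = ((1/2)*(-5 + 3)/3)*a + ((-2 + 5) + h) = ((1/2)*(1/3)*(-2))*a + (3 + h) = -a/3 + (3 + h) = 3 + h - a/3)
f(-4, Z)*(-224) = (3 - 3/4 - 1/3*(-4))*(-224) = (3 - 3/4 + 4/3)*(-224) = (43/12)*(-224) = -2408/3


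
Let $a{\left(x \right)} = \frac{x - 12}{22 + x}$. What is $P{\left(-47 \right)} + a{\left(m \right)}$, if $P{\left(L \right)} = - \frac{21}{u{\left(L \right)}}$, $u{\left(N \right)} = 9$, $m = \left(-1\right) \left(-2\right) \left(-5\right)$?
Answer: $- \frac{25}{6} \approx -4.1667$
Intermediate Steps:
$m = -10$ ($m = 2 \left(-5\right) = -10$)
$P{\left(L \right)} = - \frac{7}{3}$ ($P{\left(L \right)} = - \frac{21}{9} = \left(-21\right) \frac{1}{9} = - \frac{7}{3}$)
$a{\left(x \right)} = \frac{-12 + x}{22 + x}$
$P{\left(-47 \right)} + a{\left(m \right)} = - \frac{7}{3} + \frac{-12 - 10}{22 - 10} = - \frac{7}{3} + \frac{1}{12} \left(-22\right) = - \frac{7}{3} - \frac{11}{6} = - \frac{25}{6}$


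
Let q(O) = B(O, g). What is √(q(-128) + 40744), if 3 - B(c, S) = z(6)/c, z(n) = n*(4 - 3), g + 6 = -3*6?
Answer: √2607811/8 ≈ 201.86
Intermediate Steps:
g = -24 (g = -6 - 3*6 = -6 - 18 = -24)
z(n) = n (z(n) = n*1 = n)
B(c, S) = 3 - 6/c
q(O) = 3 - 6/O
√(q(-128) + 40744) = √((3 - 6/(-128)) + 40744) = √((3 - 6*(-1/128)) + 40744) = √((3 + 3/64) + 40744) = √(195/64 + 40744) = √(2607811/64) = √2607811/8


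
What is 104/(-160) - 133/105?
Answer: -23/12 ≈ -1.9167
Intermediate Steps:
104/(-160) - 133/105 = 104*(-1/160) - 133*1/105 = -13/20 - 19/15 = -23/12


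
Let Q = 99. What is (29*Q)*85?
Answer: 244035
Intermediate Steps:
(29*Q)*85 = (29*99)*85 = 2871*85 = 244035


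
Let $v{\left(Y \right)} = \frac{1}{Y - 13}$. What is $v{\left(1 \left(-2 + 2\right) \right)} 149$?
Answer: $- \frac{149}{13} \approx -11.462$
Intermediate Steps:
$v{\left(Y \right)} = \frac{1}{-13 + Y}$
$v{\left(1 \left(-2 + 2\right) \right)} 149 = \frac{1}{-13 + 1 \left(-2 + 2\right)} 149 = \frac{1}{-13 + 1 \cdot 0} \cdot 149 = \frac{1}{-13 + 0} \cdot 149 = \frac{1}{-13} \cdot 149 = \left(- \frac{1}{13}\right) 149 = - \frac{149}{13}$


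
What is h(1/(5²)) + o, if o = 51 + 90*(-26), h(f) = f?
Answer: -57224/25 ≈ -2289.0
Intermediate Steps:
o = -2289 (o = 51 - 2340 = -2289)
h(1/(5²)) + o = 1/(5²) - 2289 = 1/25 - 2289 = -57224/25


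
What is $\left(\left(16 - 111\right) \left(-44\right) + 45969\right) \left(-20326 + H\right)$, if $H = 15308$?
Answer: $-251647682$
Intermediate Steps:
$\left(\left(16 - 111\right) \left(-44\right) + 45969\right) \left(-20326 + H\right) = \left(\left(16 - 111\right) \left(-44\right) + 45969\right) \left(-20326 + 15308\right) = \left(\left(-95\right) \left(-44\right) + 45969\right) \left(-5018\right) = \left(4180 + 45969\right) \left(-5018\right) = 50149 \left(-5018\right) = -251647682$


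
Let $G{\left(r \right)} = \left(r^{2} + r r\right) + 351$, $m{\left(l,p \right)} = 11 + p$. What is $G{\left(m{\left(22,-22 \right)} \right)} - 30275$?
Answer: $-29682$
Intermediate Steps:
$G{\left(r \right)} = 351 + 2 r^{2}$ ($G{\left(r \right)} = \left(r^{2} + r^{2}\right) + 351 = 2 r^{2} + 351 = 351 + 2 r^{2}$)
$G{\left(m{\left(22,-22 \right)} \right)} - 30275 = \left(351 + 2 \left(11 - 22\right)^{2}\right) - 30275 = \left(351 + 2 \left(-11\right)^{2}\right) - 30275 = \left(351 + 2 \cdot 121\right) - 30275 = \left(351 + 242\right) - 30275 = 593 - 30275 = -29682$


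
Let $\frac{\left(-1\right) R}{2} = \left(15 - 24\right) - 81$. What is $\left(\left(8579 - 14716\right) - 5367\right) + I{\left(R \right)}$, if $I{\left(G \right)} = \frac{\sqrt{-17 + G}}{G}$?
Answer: $-11504 + \frac{\sqrt{163}}{180} \approx -11504.0$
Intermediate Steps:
$R = 180$ ($R = - 2 \left(\left(15 - 24\right) - 81\right) = - 2 \left(-9 - 81\right) = \left(-2\right) \left(-90\right) = 180$)
$I{\left(G \right)} = \frac{\sqrt{-17 + G}}{G}$
$\left(\left(8579 - 14716\right) - 5367\right) + I{\left(R \right)} = \left(\left(8579 - 14716\right) - 5367\right) + \frac{\sqrt{-17 + 180}}{180} = \left(-6137 - 5367\right) + \frac{\sqrt{163}}{180} = -11504 + \frac{\sqrt{163}}{180}$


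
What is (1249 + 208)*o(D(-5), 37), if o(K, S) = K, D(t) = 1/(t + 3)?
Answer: -1457/2 ≈ -728.50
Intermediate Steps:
D(t) = 1/(3 + t)
(1249 + 208)*o(D(-5), 37) = (1249 + 208)/(3 - 5) = 1457/(-2) = 1457*(-½) = -1457/2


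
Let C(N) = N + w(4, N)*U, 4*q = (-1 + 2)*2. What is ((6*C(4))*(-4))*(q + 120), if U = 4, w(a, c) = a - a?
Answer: -11568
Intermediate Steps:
q = ½ (q = ((-1 + 2)*2)/4 = (1*2)/4 = (¼)*2 = ½ ≈ 0.50000)
w(a, c) = 0
C(N) = N (C(N) = N + 0*4 = N + 0 = N)
((6*C(4))*(-4))*(q + 120) = ((6*4)*(-4))*(½ + 120) = (24*(-4))*(241/2) = -96*241/2 = -11568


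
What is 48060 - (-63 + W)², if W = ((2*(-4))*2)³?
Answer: -17249221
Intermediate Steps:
W = -4096 (W = (-8*2)³ = (-16)³ = -4096)
48060 - (-63 + W)² = 48060 - (-63 - 4096)² = 48060 - 1*(-4159)² = 48060 - 1*17297281 = 48060 - 17297281 = -17249221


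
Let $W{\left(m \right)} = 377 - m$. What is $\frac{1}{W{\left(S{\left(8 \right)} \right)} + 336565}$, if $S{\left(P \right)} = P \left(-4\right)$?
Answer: $\frac{1}{336974} \approx 2.9676 \cdot 10^{-6}$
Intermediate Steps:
$S{\left(P \right)} = - 4 P$
$\frac{1}{W{\left(S{\left(8 \right)} \right)} + 336565} = \frac{1}{\left(377 - \left(-4\right) 8\right) + 336565} = \frac{1}{\left(377 - -32\right) + 336565} = \frac{1}{\left(377 + 32\right) + 336565} = \frac{1}{409 + 336565} = \frac{1}{336974}$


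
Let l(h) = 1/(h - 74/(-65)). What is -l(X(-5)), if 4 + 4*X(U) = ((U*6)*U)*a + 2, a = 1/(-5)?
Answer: 65/446 ≈ 0.14574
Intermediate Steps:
a = -⅕ ≈ -0.20000
X(U) = -½ - 3*U²/10 (X(U) = -1 + (((U*6)*U)*(-⅕) + 2)/4 = -1 + (((6*U)*U)*(-⅕) + 2)/4 = -1 + ((6*U²)*(-⅕) + 2)/4 = -1 + (-6*U²/5 + 2)/4 = -1 + (2 - 6*U²/5)/4 = -1 + (½ - 3*U²/10) = -½ - 3*U²/10)
l(h) = 1/(74/65 + h) (l(h) = 1/(h - 74*(-1/65)) = 1/(h + 74/65) = 1/(74/65 + h))
-l(X(-5)) = -65/(74 + 65*(-½ - 3/10*(-5)²)) = -65/(74 + 65*(-½ - 3/10*25)) = -65/(74 + 65*(-½ - 15/2)) = -65/(74 + 65*(-8)) = -65/(74 - 520) = -65/(-446) = -65*(-1)/446 = -1*(-65/446) = 65/446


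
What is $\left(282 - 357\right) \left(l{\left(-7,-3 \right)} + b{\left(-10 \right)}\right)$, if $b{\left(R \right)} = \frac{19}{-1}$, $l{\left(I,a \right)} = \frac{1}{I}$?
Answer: $\frac{10050}{7} \approx 1435.7$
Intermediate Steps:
$b{\left(R \right)} = -19$ ($b{\left(R \right)} = 19 \left(-1\right) = -19$)
$\left(282 - 357\right) \left(l{\left(-7,-3 \right)} + b{\left(-10 \right)}\right) = \left(282 - 357\right) \left(\frac{1}{-7} - 19\right) = - 75 \left(- \frac{1}{7} - 19\right) = \left(-75\right) \left(- \frac{134}{7}\right) = \frac{10050}{7}$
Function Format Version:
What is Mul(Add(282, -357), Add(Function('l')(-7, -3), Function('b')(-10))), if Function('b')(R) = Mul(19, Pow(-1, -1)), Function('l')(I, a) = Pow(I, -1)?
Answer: Rational(10050, 7) ≈ 1435.7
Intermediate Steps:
Function('b')(R) = -19 (Function('b')(R) = Mul(19, -1) = -19)
Mul(Add(282, -357), Add(Function('l')(-7, -3), Function('b')(-10))) = Mul(Add(282, -357), Add(Pow(-7, -1), -19)) = Mul(-75, Add(Rational(-1, 7), -19)) = Mul(-75, Rational(-134, 7)) = Rational(10050, 7)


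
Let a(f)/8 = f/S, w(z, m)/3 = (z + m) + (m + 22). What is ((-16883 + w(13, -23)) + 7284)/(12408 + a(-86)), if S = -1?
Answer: -1204/1637 ≈ -0.73549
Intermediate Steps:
w(z, m) = 66 + 3*z + 6*m (w(z, m) = 3*((z + m) + (m + 22)) = 3*((m + z) + (22 + m)) = 3*(22 + z + 2*m) = 66 + 3*z + 6*m)
a(f) = -8*f (a(f) = 8*(f/(-1)) = 8*(f*(-1)) = 8*(-f) = -8*f)
((-16883 + w(13, -23)) + 7284)/(12408 + a(-86)) = ((-16883 + (66 + 3*13 + 6*(-23))) + 7284)/(12408 - 8*(-86)) = ((-16883 + (66 + 39 - 138)) + 7284)/(12408 + 688) = ((-16883 - 33) + 7284)/13096 = (-16916 + 7284)*(1/13096) = -9632*1/13096 = -1204/1637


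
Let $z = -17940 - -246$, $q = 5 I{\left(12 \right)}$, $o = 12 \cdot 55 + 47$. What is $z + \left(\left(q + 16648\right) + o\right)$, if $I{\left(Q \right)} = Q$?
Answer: $-279$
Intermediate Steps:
$o = 707$ ($o = 660 + 47 = 707$)
$q = 60$ ($q = 5 \cdot 12 = 60$)
$z = -17694$ ($z = -17940 + 246 = -17694$)
$z + \left(\left(q + 16648\right) + o\right) = -17694 + \left(\left(60 + 16648\right) + 707\right) = -17694 + \left(16708 + 707\right) = -17694 + 17415 = -279$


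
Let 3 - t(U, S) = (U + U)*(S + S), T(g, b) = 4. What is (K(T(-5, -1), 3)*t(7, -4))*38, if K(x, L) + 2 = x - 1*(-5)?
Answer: 30590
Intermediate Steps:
t(U, S) = 3 - 4*S*U (t(U, S) = 3 - (U + U)*(S + S) = 3 - 2*U*2*S = 3 - 4*S*U)
K(x, L) = 3 + x (K(x, L) = -2 + (x - 1*(-5)) = -2 + (x + 5) = -2 + (5 + x) = 3 + x)
(K(T(-5, -1), 3)*t(7, -4))*38 = ((3 + 4)*(3 - 4*(-4)*7))*38 = (7*(3 + 112))*38 = (7*115)*38 = 805*38 = 30590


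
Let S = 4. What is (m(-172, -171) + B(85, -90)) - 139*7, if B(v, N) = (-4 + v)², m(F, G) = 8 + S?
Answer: 5600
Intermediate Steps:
m(F, G) = 12 (m(F, G) = 8 + 4 = 12)
(m(-172, -171) + B(85, -90)) - 139*7 = (12 + (-4 + 85)²) - 139*7 = (12 + 81²) - 973 = (12 + 6561) - 973 = 6573 - 973 = 5600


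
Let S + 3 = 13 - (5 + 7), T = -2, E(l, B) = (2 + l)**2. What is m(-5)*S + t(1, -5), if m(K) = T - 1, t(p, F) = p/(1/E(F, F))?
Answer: 15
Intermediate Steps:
t(p, F) = p*(2 + F)**2 (t(p, F) = p/(1/((2 + F)**2)) = p/((2 + F)**(-2)) = p*(2 + F)**2)
S = -2 (S = -3 + (13 - (5 + 7)) = -3 + (13 - 1*12) = -3 + (13 - 12) = -3 + 1 = -2)
m(K) = -3 (m(K) = -2 - 1 = -3)
m(-5)*S + t(1, -5) = -3*(-2) + 1*(2 - 5)**2 = 6 + 1*(-3)**2 = 6 + 1*9 = 6 + 9 = 15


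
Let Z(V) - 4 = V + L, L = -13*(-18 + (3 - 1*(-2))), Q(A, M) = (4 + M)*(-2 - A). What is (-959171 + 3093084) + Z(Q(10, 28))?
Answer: 2133702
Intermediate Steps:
Q(A, M) = (-2 - A)*(4 + M)
L = 169 (L = -13*(-18 + (3 + 2)) = -13*(-18 + 5) = -13*(-13) = 169)
Z(V) = 173 + V (Z(V) = 4 + (V + 169) = 4 + (169 + V) = 173 + V)
(-959171 + 3093084) + Z(Q(10, 28)) = (-959171 + 3093084) + (173 + (-8 - 4*10 - 2*28 - 1*10*28)) = 2133913 + (173 + (-8 - 40 - 56 - 280)) = 2133913 + (173 - 384) = 2133913 - 211 = 2133702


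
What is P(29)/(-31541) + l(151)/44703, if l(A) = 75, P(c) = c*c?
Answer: -11743216/469992441 ≈ -0.024986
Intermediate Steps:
P(c) = c²
P(29)/(-31541) + l(151)/44703 = 29²/(-31541) + 75/44703 = 841*(-1/31541) + 75*(1/44703) = -841/31541 + 25/14901 = -11743216/469992441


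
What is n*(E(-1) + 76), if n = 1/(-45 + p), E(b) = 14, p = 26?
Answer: -90/19 ≈ -4.7368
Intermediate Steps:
n = -1/19 (n = 1/(-45 + 26) = 1/(-19) = -1/19 ≈ -0.052632)
n*(E(-1) + 76) = -(14 + 76)/19 = -1/19*90 = -90/19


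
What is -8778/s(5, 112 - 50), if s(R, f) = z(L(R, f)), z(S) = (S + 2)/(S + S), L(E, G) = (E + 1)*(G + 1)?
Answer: -87318/5 ≈ -17464.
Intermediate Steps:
L(E, G) = (1 + E)*(1 + G)
z(S) = (2 + S)/(2*S) (z(S) = (2 + S)/((2*S)) = (2 + S)*(1/(2*S)) = (2 + S)/(2*S))
s(R, f) = (3 + R + f + R*f)/(2*(1 + R + f + R*f)) (s(R, f) = (2 + (1 + R + f + R*f))/(2*(1 + R + f + R*f)) = (3 + R + f + R*f)/(2*(1 + R + f + R*f)))
-8778/s(5, 112 - 50) = -8778*2*(1 + 5 + (112 - 50) + 5*(112 - 50))/(3 + 5 + (112 - 50) + 5*(112 - 50)) = -8778*2*(1 + 5 + 62 + 5*62)/(3 + 5 + 62 + 5*62) = -8778*2*(1 + 5 + 62 + 310)/(3 + 5 + 62 + 310) = -8778/((½)*380/378) = -8778/((½)*(1/378)*380) = -8778/95/189 = -8778*189/95 = -87318/5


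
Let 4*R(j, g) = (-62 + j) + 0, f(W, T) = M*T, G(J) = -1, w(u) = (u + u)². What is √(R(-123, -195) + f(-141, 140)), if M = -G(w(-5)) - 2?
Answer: I*√745/2 ≈ 13.647*I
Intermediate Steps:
w(u) = 4*u² (w(u) = (2*u)² = 4*u²)
M = -1 (M = -1*(-1) - 2 = 1 - 2 = -1)
f(W, T) = -T
R(j, g) = -31/2 + j/4 (R(j, g) = ((-62 + j) + 0)/4 = (-62 + j)/4 = -31/2 + j/4)
√(R(-123, -195) + f(-141, 140)) = √((-31/2 + (¼)*(-123)) - 1*140) = √((-31/2 - 123/4) - 140) = √(-185/4 - 140) = √(-745/4) = I*√745/2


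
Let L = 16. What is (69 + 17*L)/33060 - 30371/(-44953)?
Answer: 1019394233/1486146180 ≈ 0.68593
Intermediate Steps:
(69 + 17*L)/33060 - 30371/(-44953) = (69 + 17*16)/33060 - 30371/(-44953) = (69 + 272)*(1/33060) - 30371*(-1/44953) = 341*(1/33060) + 30371/44953 = 341/33060 + 30371/44953 = 1019394233/1486146180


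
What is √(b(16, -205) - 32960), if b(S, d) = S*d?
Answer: 4*I*√2265 ≈ 190.37*I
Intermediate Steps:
√(b(16, -205) - 32960) = √(16*(-205) - 32960) = √(-3280 - 32960) = √(-36240) = 4*I*√2265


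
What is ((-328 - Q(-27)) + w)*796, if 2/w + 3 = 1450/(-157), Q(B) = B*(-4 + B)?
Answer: -1781670084/1921 ≈ -9.2747e+5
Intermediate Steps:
w = -314/1921 (w = 2/(-3 + 1450/(-157)) = 2/(-3 + 1450*(-1/157)) = 2/(-3 - 1450/157) = 2/(-1921/157) = 2*(-157/1921) = -314/1921 ≈ -0.16346)
((-328 - Q(-27)) + w)*796 = ((-328 - (-27)*(-4 - 27)) - 314/1921)*796 = ((-328 - (-27)*(-31)) - 314/1921)*796 = ((-328 - 1*837) - 314/1921)*796 = ((-328 - 837) - 314/1921)*796 = (-1165 - 314/1921)*796 = -2238279/1921*796 = -1781670084/1921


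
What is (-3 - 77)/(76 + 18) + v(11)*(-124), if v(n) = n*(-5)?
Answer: 320500/47 ≈ 6819.1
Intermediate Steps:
v(n) = -5*n
(-3 - 77)/(76 + 18) + v(11)*(-124) = (-3 - 77)/(76 + 18) - 5*11*(-124) = -80/94 - 55*(-124) = -80*1/94 + 6820 = -40/47 + 6820 = 320500/47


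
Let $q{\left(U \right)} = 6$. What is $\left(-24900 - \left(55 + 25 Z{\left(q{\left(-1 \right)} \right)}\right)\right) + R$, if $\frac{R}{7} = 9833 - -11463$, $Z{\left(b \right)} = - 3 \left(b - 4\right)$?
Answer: $124267$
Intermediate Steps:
$Z{\left(b \right)} = 12 - 3 b$ ($Z{\left(b \right)} = - 3 \left(-4 + b\right) = 12 - 3 b$)
$R = 149072$ ($R = 7 \left(9833 - -11463\right) = 7 \left(9833 + 11463\right) = 7 \cdot 21296 = 149072$)
$\left(-24900 - \left(55 + 25 Z{\left(q{\left(-1 \right)} \right)}\right)\right) + R = \left(-24900 - \left(55 + 25 \left(12 - 18\right)\right)\right) + 149072 = \left(-24900 - -95\right) + 149072 = \left(-24900 + \left(-55 + 150\right)\right) + 149072 = \left(-24900 + 95\right) + 149072 = -24805 + 149072 = 124267$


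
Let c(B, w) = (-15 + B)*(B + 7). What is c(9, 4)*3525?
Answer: -338400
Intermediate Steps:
c(B, w) = (-15 + B)*(7 + B)
c(9, 4)*3525 = (-105 + 9**2 - 8*9)*3525 = (-105 + 81 - 72)*3525 = -96*3525 = -338400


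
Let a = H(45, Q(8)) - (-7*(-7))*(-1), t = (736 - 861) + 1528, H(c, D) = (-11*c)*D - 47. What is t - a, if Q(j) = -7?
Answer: -2064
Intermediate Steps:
H(c, D) = -47 - 11*D*c (H(c, D) = -11*D*c - 47 = -47 - 11*D*c)
t = 1403 (t = -125 + 1528 = 1403)
a = 3467 (a = (-47 - 11*(-7)*45) - (-7*(-7))*(-1) = (-47 + 3465) - 49*(-1) = 3418 - 1*(-49) = 3418 + 49 = 3467)
t - a = 1403 - 1*3467 = 1403 - 3467 = -2064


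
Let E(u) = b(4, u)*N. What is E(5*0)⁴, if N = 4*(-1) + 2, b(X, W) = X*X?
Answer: 1048576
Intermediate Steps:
b(X, W) = X²
N = -2 (N = -4 + 2 = -2)
E(u) = -32 (E(u) = 4²*(-2) = 16*(-2) = -32)
E(5*0)⁴ = (-32)⁴ = 1048576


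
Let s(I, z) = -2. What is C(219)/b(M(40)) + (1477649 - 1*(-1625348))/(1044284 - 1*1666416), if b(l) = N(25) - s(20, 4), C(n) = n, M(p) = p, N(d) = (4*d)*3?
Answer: -400429093/93941932 ≈ -4.2625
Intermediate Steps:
N(d) = 12*d
b(l) = 302 (b(l) = 12*25 - 1*(-2) = 300 + 2 = 302)
C(219)/b(M(40)) + (1477649 - 1*(-1625348))/(1044284 - 1*1666416) = 219/302 + (1477649 - 1*(-1625348))/(1044284 - 1*1666416) = 219*(1/302) + (1477649 + 1625348)/(1044284 - 1666416) = 219/302 + 3102997/(-622132) = 219/302 + 3102997*(-1/622132) = 219/302 - 3102997/622132 = -400429093/93941932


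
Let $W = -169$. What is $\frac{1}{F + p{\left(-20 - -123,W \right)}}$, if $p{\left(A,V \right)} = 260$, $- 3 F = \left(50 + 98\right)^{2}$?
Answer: $- \frac{3}{21124} \approx -0.00014202$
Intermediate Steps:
$F = - \frac{21904}{3}$ ($F = - \frac{\left(50 + 98\right)^{2}}{3} = - \frac{148^{2}}{3} = \left(- \frac{1}{3}\right) 21904 = - \frac{21904}{3} \approx -7301.3$)
$\frac{1}{F + p{\left(-20 - -123,W \right)}} = \frac{1}{- \frac{21904}{3} + 260} = \frac{1}{- \frac{21124}{3}} = - \frac{3}{21124}$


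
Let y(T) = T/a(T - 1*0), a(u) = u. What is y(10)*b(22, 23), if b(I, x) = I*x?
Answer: 506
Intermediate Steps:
y(T) = 1 (y(T) = T/(T - 1*0) = T/(T + 0) = T/T = 1)
y(10)*b(22, 23) = 1*(22*23) = 1*506 = 506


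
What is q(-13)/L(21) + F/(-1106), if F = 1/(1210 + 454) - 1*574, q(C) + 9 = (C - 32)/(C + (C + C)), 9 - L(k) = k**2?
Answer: 8897047/16563456 ≈ 0.53715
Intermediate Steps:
L(k) = 9 - k**2
q(C) = -9 + (-32 + C)/(3*C) (q(C) = -9 + (C - 32)/(C + (C + C)) = -9 + (-32 + C)/(C + 2*C) = -9 + (-32 + C)/((3*C)) = -9 + (-32 + C)*(1/(3*C)) = -9 + (-32 + C)/(3*C))
F = -955135/1664 (F = 1/1664 - 574 = -955135/1664 ≈ -574.00)
q(-13)/L(21) + F/(-1106) = ((2/3)*(-16 - 13*(-13))/(-13))/(9 - 1*21**2) - 955135/1664/(-1106) = ((2/3)*(-1/13)*(-16 + 169))/(9 - 1*441) - 955135/1664*(-1/1106) = ((2/3)*(-1/13)*153)/(9 - 441) + 955135/1840384 = -102/13/(-432) + 955135/1840384 = -102/13*(-1/432) + 955135/1840384 = 17/936 + 955135/1840384 = 8897047/16563456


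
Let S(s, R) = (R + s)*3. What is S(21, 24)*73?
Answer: 9855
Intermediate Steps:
S(s, R) = 3*R + 3*s
S(21, 24)*73 = (3*24 + 3*21)*73 = (72 + 63)*73 = 135*73 = 9855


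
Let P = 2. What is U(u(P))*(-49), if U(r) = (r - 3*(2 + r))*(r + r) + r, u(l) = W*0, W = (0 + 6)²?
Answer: 0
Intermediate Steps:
W = 36 (W = 6² = 36)
u(l) = 0 (u(l) = 36*0 = 0)
U(r) = r + 2*r*(-6 - 2*r) (U(r) = (r + (-6 - 3*r))*(2*r) + r = (-6 - 2*r)*(2*r) + r = 2*r*(-6 - 2*r) + r = r + 2*r*(-6 - 2*r))
U(u(P))*(-49) = -1*0*(11 + 4*0)*(-49) = -1*0*(11 + 0)*(-49) = -1*0*11*(-49) = 0*(-49) = 0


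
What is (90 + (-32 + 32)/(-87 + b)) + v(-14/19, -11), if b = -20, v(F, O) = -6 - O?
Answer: 95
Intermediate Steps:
(90 + (-32 + 32)/(-87 + b)) + v(-14/19, -11) = (90 + (-32 + 32)/(-87 - 20)) + (-6 - 1*(-11)) = (90 + 0/(-107)) + (-6 + 11) = (90 + 0*(-1/107)) + 5 = (90 + 0) + 5 = 90 + 5 = 95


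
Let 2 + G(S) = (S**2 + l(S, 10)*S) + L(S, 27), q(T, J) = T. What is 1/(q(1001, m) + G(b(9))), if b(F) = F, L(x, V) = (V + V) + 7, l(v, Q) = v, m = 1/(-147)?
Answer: 1/1222 ≈ 0.00081833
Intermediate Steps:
m = -1/147 ≈ -0.0068027
L(x, V) = 7 + 2*V (L(x, V) = 2*V + 7 = 7 + 2*V)
G(S) = 59 + 2*S**2 (G(S) = -2 + ((S**2 + S*S) + (7 + 2*27)) = -2 + ((S**2 + S**2) + (7 + 54)) = -2 + (2*S**2 + 61) = -2 + (61 + 2*S**2) = 59 + 2*S**2)
1/(q(1001, m) + G(b(9))) = 1/(1001 + (59 + 2*9**2)) = 1/(1001 + (59 + 2*81)) = 1/(1001 + (59 + 162)) = 1/(1001 + 221) = 1/1222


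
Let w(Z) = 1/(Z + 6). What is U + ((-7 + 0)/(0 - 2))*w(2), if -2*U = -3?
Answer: 31/16 ≈ 1.9375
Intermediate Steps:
U = 3/2 (U = -1/2*(-3) = 3/2 ≈ 1.5000)
w(Z) = 1/(6 + Z)
U + ((-7 + 0)/(0 - 2))*w(2) = 3/2 + ((-7 + 0)/(0 - 2))/(6 + 2) = 3/2 - 7/(-2)/8 = 3/2 - 7*(-1/2)*(1/8) = 3/2 + (7/2)*(1/8) = 3/2 + 7/16 = 31/16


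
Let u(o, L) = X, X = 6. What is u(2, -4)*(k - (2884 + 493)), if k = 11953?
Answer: 51456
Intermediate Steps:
u(o, L) = 6
u(2, -4)*(k - (2884 + 493)) = 6*(11953 - (2884 + 493)) = 6*(11953 - 1*3377) = 6*(11953 - 3377) = 6*8576 = 51456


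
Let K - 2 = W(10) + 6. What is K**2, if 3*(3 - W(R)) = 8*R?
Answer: 2209/9 ≈ 245.44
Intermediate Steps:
W(R) = 3 - 8*R/3
K = -47/3 (K = 2 + ((3 - 8/3*10) + 6) = 2 + ((3 - 80/3) + 6) = 2 + (-71/3 + 6) = 2 - 53/3 = -47/3 ≈ -15.667)
K**2 = (-47/3)**2 = 2209/9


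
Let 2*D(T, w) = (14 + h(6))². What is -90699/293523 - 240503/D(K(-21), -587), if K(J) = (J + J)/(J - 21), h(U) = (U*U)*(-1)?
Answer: -23538370409/23677522 ≈ -994.12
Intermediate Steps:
h(U) = -U² (h(U) = U²*(-1) = -U²)
K(J) = 2*J/(-21 + J) (K(J) = (2*J)/(-21 + J) = 2*J/(-21 + J))
D(T, w) = 242 (D(T, w) = (14 - 1*6²)²/2 = (14 - 1*36)²/2 = (14 - 36)²/2 = (½)*(-22)² = (½)*484 = 242)
-90699/293523 - 240503/D(K(-21), -587) = -90699/293523 - 240503/242 = -90699*1/293523 - 240503*1/242 = -30233/97841 - 240503/242 = -23538370409/23677522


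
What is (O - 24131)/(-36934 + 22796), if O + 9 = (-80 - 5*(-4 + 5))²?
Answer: 16915/14138 ≈ 1.1964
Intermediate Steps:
O = 7216 (O = -9 + (-80 - 5*(-4 + 5))² = -9 + (-80 - 5*1)² = -9 + (-80 - 5)² = -9 + (-85)² = -9 + 7225 = 7216)
(O - 24131)/(-36934 + 22796) = (7216 - 24131)/(-36934 + 22796) = -16915/(-14138) = -16915*(-1/14138) = 16915/14138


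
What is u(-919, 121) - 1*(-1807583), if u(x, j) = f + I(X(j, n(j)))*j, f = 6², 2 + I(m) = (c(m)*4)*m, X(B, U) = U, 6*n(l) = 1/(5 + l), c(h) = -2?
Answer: 341594011/189 ≈ 1.8074e+6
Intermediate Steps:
n(l) = 1/(6*(5 + l))
I(m) = -2 - 8*m (I(m) = -2 + (-2*4)*m = -2 - 8*m)
f = 36
u(x, j) = 36 + j*(-2 - 4/(3*(5 + j))) (u(x, j) = 36 + (-2 - 4/(3*(5 + j)))*j = 36 + j*(-2 - 4/(3*(5 + j))))
u(-919, 121) - 1*(-1807583) = 2*(270 - 3*121² + 37*121)/(3*(5 + 121)) - 1*(-1807583) = (⅔)*(270 - 3*14641 + 4477)/126 + 1807583 = (⅔)*(1/126)*(270 - 43923 + 4477) + 1807583 = (⅔)*(1/126)*(-39176) + 1807583 = -39176/189 + 1807583 = 341594011/189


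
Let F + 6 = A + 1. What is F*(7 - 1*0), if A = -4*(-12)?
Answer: 301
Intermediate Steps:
A = 48
F = 43 (F = -6 + (48 + 1) = -6 + 49 = 43)
F*(7 - 1*0) = 43*(7 - 1*0) = 43*(7 + 0) = 43*7 = 301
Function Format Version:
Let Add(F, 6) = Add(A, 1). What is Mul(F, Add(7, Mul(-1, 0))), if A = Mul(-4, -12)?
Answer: 301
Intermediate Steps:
A = 48
F = 43 (F = Add(-6, Add(48, 1)) = Add(-6, 49) = 43)
Mul(F, Add(7, Mul(-1, 0))) = Mul(43, Add(7, Mul(-1, 0))) = Mul(43, Add(7, 0)) = Mul(43, 7) = 301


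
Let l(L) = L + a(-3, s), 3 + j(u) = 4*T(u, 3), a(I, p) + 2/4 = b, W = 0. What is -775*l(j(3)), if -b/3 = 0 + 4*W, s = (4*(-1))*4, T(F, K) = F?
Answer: -13175/2 ≈ -6587.5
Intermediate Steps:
s = -16 (s = -4*4 = -16)
b = 0 (b = -3*(0 + 4*0) = -3*(0 + 0) = -3*0 = 0)
a(I, p) = -½ (a(I, p) = -½ + 0 = -½)
j(u) = -3 + 4*u
l(L) = -½ + L (l(L) = L - ½ = -½ + L)
-775*l(j(3)) = -775*(-½ + (-3 + 4*3)) = -775*(-½ + (-3 + 12)) = -775*(-½ + 9) = -775*17/2 = -13175/2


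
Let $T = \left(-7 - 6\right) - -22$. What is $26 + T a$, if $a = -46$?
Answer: $-388$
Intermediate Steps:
$T = 9$ ($T = \left(-7 - 6\right) + 22 = -13 + 22 = 9$)
$26 + T a = 26 + 9 \left(-46\right) = 26 - 414 = -388$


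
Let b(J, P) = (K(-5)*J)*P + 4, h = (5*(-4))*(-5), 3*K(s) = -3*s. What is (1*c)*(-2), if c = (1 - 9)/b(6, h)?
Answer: 4/751 ≈ 0.0053262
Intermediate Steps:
K(s) = -s (K(s) = (-3*s)/3 = -s)
h = 100 (h = -20*(-5) = 100)
b(J, P) = 4 + 5*J*P (b(J, P) = ((-1*(-5))*J)*P + 4 = (5*J)*P + 4 = 5*J*P + 4 = 4 + 5*J*P)
c = -2/751 (c = (1 - 9)/(4 + 5*6*100) = -8/(4 + 3000) = -8/3004 = -8*1/3004 = -2/751 ≈ -0.0026631)
(1*c)*(-2) = (1*(-2/751))*(-2) = -2/751*(-2) = 4/751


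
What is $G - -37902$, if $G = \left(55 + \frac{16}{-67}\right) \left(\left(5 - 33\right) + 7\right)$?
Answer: $\frac{2462385}{67} \approx 36752.0$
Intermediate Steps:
$G = - \frac{77049}{67}$ ($G = \left(55 + 16 \left(- \frac{1}{67}\right)\right) \left(-28 + 7\right) = \left(55 - \frac{16}{67}\right) \left(-21\right) = \frac{3669}{67} \left(-21\right) = - \frac{77049}{67} \approx -1150.0$)
$G - -37902 = - \frac{77049}{67} - -37902 = - \frac{77049}{67} + 37902 = \frac{2462385}{67}$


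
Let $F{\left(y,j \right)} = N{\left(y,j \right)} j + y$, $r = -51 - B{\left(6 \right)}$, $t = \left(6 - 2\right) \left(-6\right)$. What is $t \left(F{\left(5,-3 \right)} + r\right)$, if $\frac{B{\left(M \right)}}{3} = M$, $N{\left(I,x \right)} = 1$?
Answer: $1608$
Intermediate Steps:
$t = -24$ ($t = 4 \left(-6\right) = -24$)
$B{\left(M \right)} = 3 M$
$r = -69$ ($r = -51 - 3 \cdot 6 = -51 - 18 = -69$)
$F{\left(y,j \right)} = j + y$ ($F{\left(y,j \right)} = 1 j + y = j + y$)
$t \left(F{\left(5,-3 \right)} + r\right) = - 24 \left(\left(-3 + 5\right) - 69\right) = - 24 \left(2 - 69\right) = \left(-24\right) \left(-67\right) = 1608$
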